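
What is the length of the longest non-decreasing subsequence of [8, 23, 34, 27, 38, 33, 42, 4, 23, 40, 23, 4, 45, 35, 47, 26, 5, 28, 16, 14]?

7

Let dp[i] be the longest non-decreasing subsequence ending at position i. Then dp = [1, 2, 3, 3, 4, 4, 5, 1, 3, 5, 4, 2, 6, 5, 7, 5, 3, 6, 4, 4].
The maximum is 7; one witness is 8, 23, 34, 38, 42, 45, 47 at positions 1,2,3,5,7,13,15.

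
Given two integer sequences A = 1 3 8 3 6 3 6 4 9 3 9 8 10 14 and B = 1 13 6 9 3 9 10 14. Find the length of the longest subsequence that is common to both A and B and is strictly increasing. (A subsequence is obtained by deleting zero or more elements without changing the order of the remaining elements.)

5

For each value that appears in both, track the longest common increasing run ending there.
The best achievable length is 5; one witness is 1, 6, 9, 10, 14 (A-positions 1,5,9,13,14, B-positions 1,3,4,7,8).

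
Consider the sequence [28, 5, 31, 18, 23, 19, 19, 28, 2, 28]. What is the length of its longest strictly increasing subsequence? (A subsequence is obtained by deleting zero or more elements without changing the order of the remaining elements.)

Let dp[i] be the longest increasing subsequence ending at position i. Then dp = [1, 1, 2, 2, 3, 3, 3, 4, 1, 4].
The maximum is 4; one witness is 5, 18, 23, 28 at positions 2,4,5,8.

4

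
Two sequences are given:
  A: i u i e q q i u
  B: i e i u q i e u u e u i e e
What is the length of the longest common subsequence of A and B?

5

Backtracking the LCS table gives one alignment: i (A1,B3) → u (A2,B4) → i (A3,B6) → e (A4,B10) → i (A7,B12).
So the longest common subsequence has length 5.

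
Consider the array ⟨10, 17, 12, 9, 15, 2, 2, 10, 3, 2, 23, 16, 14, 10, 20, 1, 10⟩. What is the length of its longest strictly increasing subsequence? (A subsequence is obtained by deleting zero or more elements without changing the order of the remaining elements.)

Let dp[i] be the longest increasing subsequence ending at position i. Then dp = [1, 2, 2, 1, 3, 1, 1, 2, 2, 1, 4, 4, 3, 3, 5, 1, 3].
The maximum is 5; one witness is 10, 12, 15, 16, 20 at positions 1,3,5,12,15.

5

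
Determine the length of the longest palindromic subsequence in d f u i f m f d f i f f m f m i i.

11

Using dp[i][j] = 2 + dp[i+1][j−1] if the ends match, else max(dp[i+1][j], dp[i][j−1]):
dp[1][17] = 11. A witness is ifmffiffmfi at positions 4,5,6,7,9,10,11,12,13,14,17.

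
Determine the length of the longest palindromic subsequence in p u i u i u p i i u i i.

One longest palindromic subsequence is iiuiiuii (positions 3,5,6,8,9,10,11,12); it reads the same forward and backward, and the interval DP gives dp[1][12] = 8.

8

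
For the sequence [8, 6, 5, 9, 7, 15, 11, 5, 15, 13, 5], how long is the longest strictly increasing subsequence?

Let dp[i] be the longest increasing subsequence ending at position i. Then dp = [1, 1, 1, 2, 2, 3, 3, 1, 4, 4, 1].
The maximum is 4; one witness is 8, 9, 11, 15 at positions 1,4,7,9.

4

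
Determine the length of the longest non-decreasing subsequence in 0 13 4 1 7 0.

One longest non-decreasing subsequence is 0, 4, 7 (positions 1,3,5), of length 3; no longer one exists.

3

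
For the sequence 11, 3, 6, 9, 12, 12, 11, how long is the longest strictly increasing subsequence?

4

Let dp[i] be the longest increasing subsequence ending at position i. Then dp = [1, 1, 2, 3, 4, 4, 4].
The maximum is 4; one witness is 3, 6, 9, 12 at positions 2,3,4,5.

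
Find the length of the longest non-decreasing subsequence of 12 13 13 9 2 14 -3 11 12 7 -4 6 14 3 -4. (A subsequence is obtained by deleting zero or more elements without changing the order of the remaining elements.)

5

Let dp[i] be the longest non-decreasing subsequence ending at position i. Then dp = [1, 2, 3, 1, 1, 4, 1, 2, 3, 2, 1, 2, 5, 2, 2].
The maximum is 5; one witness is 12, 13, 13, 14, 14 at positions 1,2,3,6,13.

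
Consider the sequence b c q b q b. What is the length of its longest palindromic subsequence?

Using dp[i][j] = 2 + dp[i+1][j−1] if the ends match, else max(dp[i+1][j], dp[i][j−1]):
dp[1][6] = 5. A witness is bqbqb at positions 1,3,4,5,6.

5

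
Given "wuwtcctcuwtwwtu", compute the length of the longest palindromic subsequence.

One longest palindromic subsequence is uwtctctwu (positions 2,3,4,6,7,8,11,13,15); it reads the same forward and backward, and the interval DP gives dp[1][15] = 9.

9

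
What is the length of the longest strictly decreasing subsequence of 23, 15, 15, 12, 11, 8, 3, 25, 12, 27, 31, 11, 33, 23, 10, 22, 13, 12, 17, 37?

6

Scanning left to right, the best length ending at each element is: 23→1, 15→2, 15→2, 12→3, 11→4, 8→5, 3→6, 25→1, 12→3, 27→1, 31→1, 11→4, 33→1, 23→2, 10→5, 22→3, 13→4, 12→5, 17→4, 37→1.
So the longest decreasing subsequence has length 6, e.g. 23, 15, 12, 11, 8, 3.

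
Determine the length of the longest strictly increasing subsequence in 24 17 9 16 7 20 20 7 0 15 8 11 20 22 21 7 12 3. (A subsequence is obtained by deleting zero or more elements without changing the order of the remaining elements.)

5

Let dp[i] be the longest increasing subsequence ending at position i. Then dp = [1, 1, 1, 2, 1, 3, 3, 1, 1, 2, 2, 3, 4, 5, 5, 2, 4, 2].
The maximum is 5; one witness is 7, 8, 11, 20, 22 at positions 5,11,12,13,14.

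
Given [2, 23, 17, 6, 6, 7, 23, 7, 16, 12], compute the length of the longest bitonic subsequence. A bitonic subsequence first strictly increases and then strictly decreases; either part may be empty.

6

Let inc[i] be the LIS ending at i and dec[i] the longest strictly decreasing subsequence starting at i. inc = [1, 2, 2, 2, 2, 3, 4, 3, 4, 4], dec = [1, 4, 3, 1, 1, 1, 3, 1, 2, 1].
max_i inc[i]+dec[i]−1 = 6, with one witness 2, 6, 7, 23, 16, 12.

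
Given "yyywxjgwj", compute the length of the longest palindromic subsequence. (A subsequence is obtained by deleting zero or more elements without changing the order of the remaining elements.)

3

Using dp[i][j] = 2 + dp[i+1][j−1] if the ends match, else max(dp[i+1][j], dp[i][j−1]):
dp[1][9] = 3. A witness is jwj at positions 6,8,9.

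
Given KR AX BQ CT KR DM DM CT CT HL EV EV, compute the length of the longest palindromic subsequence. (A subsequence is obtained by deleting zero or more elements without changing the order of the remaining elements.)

Using dp[i][j] = 2 + dp[i+1][j−1] if the ends match, else max(dp[i+1][j], dp[i][j−1]):
dp[1][12] = 4. A witness is CT DM DM CT at positions 4,6,7,9.

4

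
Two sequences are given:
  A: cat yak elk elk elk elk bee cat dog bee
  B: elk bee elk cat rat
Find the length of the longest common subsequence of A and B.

Backtracking the LCS table gives one alignment: elk (A3,B1) → elk (A6,B3) → cat (A8,B4).
So the longest common subsequence has length 3.

3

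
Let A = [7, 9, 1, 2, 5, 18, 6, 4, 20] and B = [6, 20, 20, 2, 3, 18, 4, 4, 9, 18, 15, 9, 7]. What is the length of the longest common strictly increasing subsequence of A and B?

For each value that appears in both, track the longest common increasing run ending there.
The best achievable length is 2; one witness is 6, 20 (A-positions 7,9, B-positions 1,2).

2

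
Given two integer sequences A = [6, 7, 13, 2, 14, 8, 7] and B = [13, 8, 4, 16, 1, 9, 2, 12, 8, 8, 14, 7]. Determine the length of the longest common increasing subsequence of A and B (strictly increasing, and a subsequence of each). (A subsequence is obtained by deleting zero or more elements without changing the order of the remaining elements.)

A longest common strictly increasing subsequence is 2, 8 (length 2); it appears in order in both A and B, and no longer such subsequence exists.

2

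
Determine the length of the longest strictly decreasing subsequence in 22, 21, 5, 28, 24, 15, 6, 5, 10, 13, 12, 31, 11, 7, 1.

Let dp[i] be the longest decreasing subsequence ending at position i. Then dp = [1, 2, 3, 1, 2, 3, 4, 5, 4, 4, 5, 1, 6, 7, 8].
The maximum is 8; one witness is 22, 21, 15, 13, 12, 11, 7, 1 at positions 1,2,6,10,11,13,14,15.

8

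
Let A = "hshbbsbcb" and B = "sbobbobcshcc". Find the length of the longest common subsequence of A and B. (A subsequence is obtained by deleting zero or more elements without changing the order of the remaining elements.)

Backtracking the LCS table gives one alignment: s (A2,B1) → b (A4,B5) → b (A5,B7) → s (A6,B9) → c (A8,B12).
So the longest common subsequence has length 5.

5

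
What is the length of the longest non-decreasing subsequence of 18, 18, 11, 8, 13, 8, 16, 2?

Let dp[i] be the longest non-decreasing subsequence ending at position i. Then dp = [1, 2, 1, 1, 2, 2, 3, 1].
The maximum is 3; one witness is 11, 13, 16 at positions 3,5,7.

3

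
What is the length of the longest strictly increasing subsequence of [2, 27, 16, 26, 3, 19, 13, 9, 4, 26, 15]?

4

One longest increasing subsequence is 2, 16, 19, 26 (positions 1,3,6,10), of length 4; no longer one exists.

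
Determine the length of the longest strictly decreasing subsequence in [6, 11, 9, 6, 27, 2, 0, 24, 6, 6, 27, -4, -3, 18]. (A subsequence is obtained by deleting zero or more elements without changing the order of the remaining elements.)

6

Scanning left to right, the best length ending at each element is: 6→1, 11→1, 9→2, 6→3, 27→1, 2→4, 0→5, 24→2, 6→3, 6→3, 27→1, -4→6, -3→6, 18→3.
So the longest decreasing subsequence has length 6, e.g. 11, 9, 6, 2, 0, -4.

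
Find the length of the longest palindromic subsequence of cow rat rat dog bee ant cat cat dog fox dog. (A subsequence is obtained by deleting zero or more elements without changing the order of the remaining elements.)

4

One longest palindromic subsequence is dog cat cat dog (positions 4,7,8,11); it reads the same forward and backward, and the interval DP gives dp[1][11] = 4.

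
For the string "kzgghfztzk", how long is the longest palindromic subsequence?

6

Using dp[i][j] = 2 + dp[i+1][j−1] if the ends match, else max(dp[i+1][j], dp[i][j−1]):
dp[1][10] = 6. A witness is kzggzk at positions 1,2,3,4,9,10.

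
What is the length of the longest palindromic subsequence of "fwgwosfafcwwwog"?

7

Using dp[i][j] = 2 + dp[i+1][j−1] if the ends match, else max(dp[i+1][j], dp[i][j−1]):
dp[1][15] = 7. A witness is gowwwog at positions 3,5,11,12,13,14,15.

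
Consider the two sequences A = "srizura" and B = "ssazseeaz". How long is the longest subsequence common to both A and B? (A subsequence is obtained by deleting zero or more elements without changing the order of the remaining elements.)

3

A longest common subsequence is sza (length 3); the LCS DP confirms no longer common subsequence exists.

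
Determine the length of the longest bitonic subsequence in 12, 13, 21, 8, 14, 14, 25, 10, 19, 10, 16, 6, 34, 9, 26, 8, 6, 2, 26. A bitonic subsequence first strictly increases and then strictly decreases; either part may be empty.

10

One longest bitonic subsequence is 12, 13, 21, 25, 19, 16, 9, 8, 6, 2 (positions 1,2,3,7,9,11,14,16,17,18): it rises to 25 then falls. Length 10 is optimal.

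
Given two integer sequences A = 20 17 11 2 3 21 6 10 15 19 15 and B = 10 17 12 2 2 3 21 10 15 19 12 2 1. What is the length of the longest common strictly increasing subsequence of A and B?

A longest common strictly increasing subsequence is 2, 3, 10, 15, 19 (length 5); it appears in order in both A and B, and no longer such subsequence exists.

5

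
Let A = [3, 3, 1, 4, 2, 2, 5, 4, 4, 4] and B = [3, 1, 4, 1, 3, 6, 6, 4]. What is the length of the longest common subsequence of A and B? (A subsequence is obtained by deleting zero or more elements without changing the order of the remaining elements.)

4

A longest common subsequence is 3, 1, 4, 4 (length 4); the LCS DP confirms no longer common subsequence exists.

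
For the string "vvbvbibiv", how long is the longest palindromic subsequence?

Using dp[i][j] = 2 + dp[i+1][j−1] if the ends match, else max(dp[i+1][j], dp[i][j−1]):
dp[1][9] = 5. A witness is vibiv at positions 1,6,7,8,9.

5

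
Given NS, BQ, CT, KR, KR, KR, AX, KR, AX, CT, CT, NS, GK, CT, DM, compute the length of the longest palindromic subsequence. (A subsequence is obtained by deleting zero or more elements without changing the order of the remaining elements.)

One longest palindromic subsequence is NS CT KR KR KR KR CT NS (positions 1,3,4,5,6,8,11,12); it reads the same forward and backward, and the interval DP gives dp[1][15] = 8.

8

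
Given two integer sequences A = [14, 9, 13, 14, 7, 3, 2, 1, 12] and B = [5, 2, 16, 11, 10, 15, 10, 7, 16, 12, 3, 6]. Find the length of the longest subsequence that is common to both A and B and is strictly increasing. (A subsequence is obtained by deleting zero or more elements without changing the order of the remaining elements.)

A longest common strictly increasing subsequence is 2, 12 (length 2); it appears in order in both A and B, and no longer such subsequence exists.

2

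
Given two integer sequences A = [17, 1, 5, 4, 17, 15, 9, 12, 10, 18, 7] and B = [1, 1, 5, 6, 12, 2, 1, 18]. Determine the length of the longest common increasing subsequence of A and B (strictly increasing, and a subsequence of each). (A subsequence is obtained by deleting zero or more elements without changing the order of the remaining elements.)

4

A longest common strictly increasing subsequence is 1, 5, 12, 18 (length 4); it appears in order in both A and B, and no longer such subsequence exists.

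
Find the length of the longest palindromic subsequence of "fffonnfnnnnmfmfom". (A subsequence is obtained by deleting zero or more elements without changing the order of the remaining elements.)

10

One longest palindromic subsequence is ffnnnnnnff (positions 2,3,5,6,8,9,10,11,13,15); it reads the same forward and backward, and the interval DP gives dp[1][17] = 10.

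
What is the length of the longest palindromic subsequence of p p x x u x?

3

One longest palindromic subsequence is xux (positions 3,5,6); it reads the same forward and backward, and the interval DP gives dp[1][6] = 3.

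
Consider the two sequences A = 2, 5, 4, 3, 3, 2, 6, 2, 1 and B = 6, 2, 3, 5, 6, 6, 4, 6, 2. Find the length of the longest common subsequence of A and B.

A longest common subsequence is 2, 5, 4, 6, 2 (length 5); the LCS DP confirms no longer common subsequence exists.

5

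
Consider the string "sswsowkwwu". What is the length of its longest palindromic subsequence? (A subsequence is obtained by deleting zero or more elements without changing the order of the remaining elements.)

5

Using dp[i][j] = 2 + dp[i+1][j−1] if the ends match, else max(dp[i+1][j], dp[i][j−1]):
dp[1][10] = 5. A witness is wwkww at positions 3,6,7,8,9.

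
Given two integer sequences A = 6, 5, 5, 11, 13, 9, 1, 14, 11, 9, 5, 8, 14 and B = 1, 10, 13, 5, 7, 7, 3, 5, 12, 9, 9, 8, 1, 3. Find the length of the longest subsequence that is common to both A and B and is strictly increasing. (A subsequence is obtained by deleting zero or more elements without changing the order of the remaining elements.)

3

A longest common strictly increasing subsequence is 1, 5, 8 (length 3); it appears in order in both A and B, and no longer such subsequence exists.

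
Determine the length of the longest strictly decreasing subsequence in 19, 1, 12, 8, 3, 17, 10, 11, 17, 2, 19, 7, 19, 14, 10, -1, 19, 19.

6

Scanning left to right, the best length ending at each element is: 19→1, 1→2, 12→2, 8→3, 3→4, 17→2, 10→3, 11→3, 17→2, 2→5, 19→1, 7→4, 19→1, 14→3, 10→4, -1→6, 19→1, 19→1.
So the longest decreasing subsequence has length 6, e.g. 19, 12, 8, 3, 2, -1.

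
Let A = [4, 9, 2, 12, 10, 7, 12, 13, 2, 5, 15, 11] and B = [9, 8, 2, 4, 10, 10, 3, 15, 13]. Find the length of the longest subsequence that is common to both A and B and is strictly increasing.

3

For each value that appears in both, track the longest common increasing run ending there.
The best achievable length is 3; one witness is 9, 10, 15 (A-positions 2,5,11, B-positions 1,5,8).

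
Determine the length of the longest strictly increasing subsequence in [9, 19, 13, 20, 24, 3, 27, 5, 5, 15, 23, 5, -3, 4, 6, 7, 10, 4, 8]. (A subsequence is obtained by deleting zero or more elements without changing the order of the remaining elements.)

5

Scanning left to right, the best length ending at each element is: 9→1, 19→2, 13→2, 20→3, 24→4, 3→1, 27→5, 5→2, 5→2, 15→3, 23→4, 5→2, -3→1, 4→2, 6→3, 7→4, 10→5, 4→2, 8→5.
So the longest increasing subsequence has length 5, e.g. 9, 19, 20, 24, 27.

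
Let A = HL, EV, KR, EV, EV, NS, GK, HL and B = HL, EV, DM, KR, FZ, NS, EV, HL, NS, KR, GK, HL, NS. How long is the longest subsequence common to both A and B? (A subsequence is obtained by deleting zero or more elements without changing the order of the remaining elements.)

7

A longest common subsequence is HL, EV, KR, EV, NS, GK, HL (length 7); the LCS DP confirms no longer common subsequence exists.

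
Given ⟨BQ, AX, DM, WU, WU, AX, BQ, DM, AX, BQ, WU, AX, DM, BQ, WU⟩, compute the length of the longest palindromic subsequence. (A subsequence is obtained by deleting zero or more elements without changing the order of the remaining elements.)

One longest palindromic subsequence is WU BQ DM AX WU AX DM BQ WU (positions 4,7,8,9,11,12,13,14,15); it reads the same forward and backward, and the interval DP gives dp[1][15] = 9.

9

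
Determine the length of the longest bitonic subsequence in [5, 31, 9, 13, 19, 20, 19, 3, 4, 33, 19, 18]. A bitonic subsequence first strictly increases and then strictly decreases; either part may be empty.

8

One longest bitonic subsequence is 5, 9, 13, 19, 20, 33, 19, 18 (positions 1,3,4,5,6,10,11,12): it rises to 33 then falls. Length 8 is optimal.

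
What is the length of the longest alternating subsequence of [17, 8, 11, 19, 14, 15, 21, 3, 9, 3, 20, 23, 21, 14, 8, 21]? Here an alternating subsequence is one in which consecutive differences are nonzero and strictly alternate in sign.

A longest alternating subsequence is 17, 8, 19, 14, 15, 3, 9, 3, 20, 14, 21 (positions 1,2,4,5,6,8,9,10,11,14,16); its 10 consecutive differences strictly alternate in sign, and length 11 is optimal.

11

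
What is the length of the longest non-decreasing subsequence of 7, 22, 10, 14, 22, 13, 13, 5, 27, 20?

One longest non-decreasing subsequence is 7, 10, 14, 22, 27 (positions 1,3,4,5,9), of length 5; no longer one exists.

5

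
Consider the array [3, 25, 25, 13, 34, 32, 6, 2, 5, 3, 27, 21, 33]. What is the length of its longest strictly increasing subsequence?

Let dp[i] be the longest increasing subsequence ending at position i. Then dp = [1, 2, 2, 2, 3, 3, 2, 1, 2, 2, 3, 3, 4].
The maximum is 4; one witness is 3, 25, 32, 33 at positions 1,2,6,13.

4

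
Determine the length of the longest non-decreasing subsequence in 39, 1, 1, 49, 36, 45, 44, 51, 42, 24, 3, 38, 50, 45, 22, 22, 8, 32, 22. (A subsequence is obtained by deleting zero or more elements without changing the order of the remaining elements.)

6

Let dp[i] be the longest non-decreasing subsequence ending at position i. Then dp = [1, 1, 2, 3, 3, 4, 4, 5, 4, 3, 3, 4, 5, 5, 4, 5, 4, 6, 6].
The maximum is 6; one witness is 1, 1, 3, 22, 22, 32 at positions 2,3,11,15,16,18.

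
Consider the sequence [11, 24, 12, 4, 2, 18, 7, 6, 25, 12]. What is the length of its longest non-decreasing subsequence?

4

One longest non-decreasing subsequence is 11, 12, 18, 25 (positions 1,3,6,9), of length 4; no longer one exists.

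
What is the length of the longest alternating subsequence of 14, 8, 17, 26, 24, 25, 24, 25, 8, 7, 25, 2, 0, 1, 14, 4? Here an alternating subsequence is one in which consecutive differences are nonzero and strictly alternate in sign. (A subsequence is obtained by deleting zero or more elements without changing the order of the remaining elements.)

Track the best alternating length ending on an up-step vs a down-step at each position: up/down = 1/1, 1/2, 3/1, 3/1, 3/4, 5/4, 3/6, 7/4, 1/8, 1/8, 9/4, 1/10, 1/10, 11/10, 11/10, 11/12.
The maximum over both is 12; one such subsequence is 14, 8, 26, 24, 25, 24, 25, 8, 25, 2, 14, 4.

12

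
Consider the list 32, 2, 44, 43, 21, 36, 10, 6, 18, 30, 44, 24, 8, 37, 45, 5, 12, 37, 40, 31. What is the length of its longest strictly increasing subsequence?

Scanning left to right, the best length ending at each element is: 32→1, 2→1, 44→2, 43→2, 21→2, 36→3, 10→2, 6→2, 18→3, 30→4, 44→5, 24→4, 8→3, 37→5, 45→6, 5→2, 12→4, 37→5, 40→6, 31→5.
So the longest increasing subsequence has length 6, e.g. 2, 10, 18, 30, 44, 45.

6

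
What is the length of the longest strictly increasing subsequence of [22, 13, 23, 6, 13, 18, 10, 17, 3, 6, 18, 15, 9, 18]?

4

Scanning left to right, the best length ending at each element is: 22→1, 13→1, 23→2, 6→1, 13→2, 18→3, 10→2, 17→3, 3→1, 6→2, 18→4, 15→3, 9→3, 18→4.
So the longest increasing subsequence has length 4, e.g. 6, 13, 17, 18.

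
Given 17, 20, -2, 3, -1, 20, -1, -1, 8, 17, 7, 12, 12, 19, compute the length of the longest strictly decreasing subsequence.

One longest decreasing subsequence is 17, 3, -1 (positions 1,4,5), of length 3; no longer one exists.

3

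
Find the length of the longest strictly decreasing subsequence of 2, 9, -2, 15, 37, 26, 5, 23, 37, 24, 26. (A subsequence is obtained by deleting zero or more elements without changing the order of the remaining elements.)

3

Scanning left to right, the best length ending at each element is: 2→1, 9→1, -2→2, 15→1, 37→1, 26→2, 5→3, 23→3, 37→1, 24→3, 26→2.
So the longest decreasing subsequence has length 3, e.g. 37, 26, 5.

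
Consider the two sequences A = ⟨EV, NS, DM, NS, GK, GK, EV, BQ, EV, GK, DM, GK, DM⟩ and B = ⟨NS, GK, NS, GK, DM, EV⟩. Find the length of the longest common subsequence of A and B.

4

A longest common subsequence is NS, NS, GK, EV (length 4); the LCS DP confirms no longer common subsequence exists.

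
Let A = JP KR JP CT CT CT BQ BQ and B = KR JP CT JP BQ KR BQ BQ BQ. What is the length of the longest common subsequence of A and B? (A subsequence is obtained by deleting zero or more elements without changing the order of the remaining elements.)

5

Backtracking the LCS table gives one alignment: KR (A2,B1) → JP (A3,B2) → CT (A4,B3) → BQ (A7,B8) → BQ (A8,B9).
So the longest common subsequence has length 5.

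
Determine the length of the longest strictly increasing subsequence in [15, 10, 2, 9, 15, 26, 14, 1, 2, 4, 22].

Let dp[i] be the longest increasing subsequence ending at position i. Then dp = [1, 1, 1, 2, 3, 4, 3, 1, 2, 3, 4].
The maximum is 4; one witness is 2, 9, 15, 26 at positions 3,4,5,6.

4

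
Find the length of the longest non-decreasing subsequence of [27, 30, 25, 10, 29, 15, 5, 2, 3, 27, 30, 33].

Let dp[i] be the longest non-decreasing subsequence ending at position i. Then dp = [1, 2, 1, 1, 2, 2, 1, 1, 2, 3, 4, 5].
The maximum is 5; one witness is 10, 15, 27, 30, 33 at positions 4,6,10,11,12.

5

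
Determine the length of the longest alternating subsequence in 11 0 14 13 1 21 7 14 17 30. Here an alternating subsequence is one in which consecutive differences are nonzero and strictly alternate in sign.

A longest alternating subsequence is 11, 0, 14, 13, 21, 7, 14 (positions 1,2,3,4,6,7,8); its 6 consecutive differences strictly alternate in sign, and length 7 is optimal.

7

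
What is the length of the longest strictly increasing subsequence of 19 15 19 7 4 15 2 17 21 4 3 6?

One longest increasing subsequence is 7, 15, 17, 21 (positions 4,6,8,9), of length 4; no longer one exists.

4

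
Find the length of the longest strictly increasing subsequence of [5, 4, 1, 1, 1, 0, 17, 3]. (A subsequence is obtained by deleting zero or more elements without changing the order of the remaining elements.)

2

Let dp[i] be the longest increasing subsequence ending at position i. Then dp = [1, 1, 1, 1, 1, 1, 2, 2].
The maximum is 2; one witness is 5, 17 at positions 1,7.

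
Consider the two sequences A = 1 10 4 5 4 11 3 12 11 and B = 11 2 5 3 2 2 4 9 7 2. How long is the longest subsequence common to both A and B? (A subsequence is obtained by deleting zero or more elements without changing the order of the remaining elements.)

Backtracking the LCS table gives one alignment: 5 (A4,B3) → 4 (A5,B7).
So the longest common subsequence has length 2.

2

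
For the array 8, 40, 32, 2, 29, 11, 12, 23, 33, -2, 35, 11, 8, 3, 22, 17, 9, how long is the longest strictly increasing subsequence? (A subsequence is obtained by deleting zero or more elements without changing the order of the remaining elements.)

6

Let dp[i] be the longest increasing subsequence ending at position i. Then dp = [1, 2, 2, 1, 2, 2, 3, 4, 5, 1, 6, 2, 2, 2, 4, 4, 3].
The maximum is 6; one witness is 8, 11, 12, 23, 33, 35 at positions 1,6,7,8,9,11.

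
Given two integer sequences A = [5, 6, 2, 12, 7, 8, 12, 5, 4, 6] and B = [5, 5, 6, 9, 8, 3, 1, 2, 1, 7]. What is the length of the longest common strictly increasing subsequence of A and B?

For each value that appears in both, track the longest common increasing run ending there.
The best achievable length is 3; one witness is 5, 6, 8 (A-positions 1,2,6, B-positions 1,3,5).

3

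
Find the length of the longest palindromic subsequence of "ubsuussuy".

6

One longest palindromic subsequence is usuusu (positions 1,3,4,5,7,8); it reads the same forward and backward, and the interval DP gives dp[1][9] = 6.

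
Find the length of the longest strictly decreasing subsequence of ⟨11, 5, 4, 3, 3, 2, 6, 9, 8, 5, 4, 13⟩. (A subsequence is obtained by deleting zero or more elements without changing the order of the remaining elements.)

5

Let dp[i] be the longest decreasing subsequence ending at position i. Then dp = [1, 2, 3, 4, 4, 5, 2, 2, 3, 4, 5, 1].
The maximum is 5; one witness is 11, 5, 4, 3, 2 at positions 1,2,3,4,6.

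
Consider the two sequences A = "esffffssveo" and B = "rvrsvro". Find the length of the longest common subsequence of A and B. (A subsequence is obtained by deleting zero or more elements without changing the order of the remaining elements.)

3

A longest common subsequence is svo (length 3); the LCS DP confirms no longer common subsequence exists.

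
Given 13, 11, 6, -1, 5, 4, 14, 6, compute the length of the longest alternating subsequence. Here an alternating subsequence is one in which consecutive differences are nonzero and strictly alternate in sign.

6

Track the best alternating length ending on an up-step vs a down-step at each position: up/down = 1/1, 1/2, 1/2, 1/2, 3/2, 3/4, 5/1, 5/6.
The maximum over both is 6; one such subsequence is 13, -1, 5, 4, 14, 6.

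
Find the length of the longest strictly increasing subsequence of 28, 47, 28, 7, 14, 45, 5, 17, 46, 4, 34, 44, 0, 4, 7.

5

One longest increasing subsequence is 7, 14, 17, 34, 44 (positions 4,5,8,11,12), of length 5; no longer one exists.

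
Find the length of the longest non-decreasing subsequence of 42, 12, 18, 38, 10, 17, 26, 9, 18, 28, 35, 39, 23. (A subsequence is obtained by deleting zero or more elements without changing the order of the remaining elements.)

One longest non-decreasing subsequence is 12, 18, 26, 28, 35, 39 (positions 2,3,7,10,11,12), of length 6; no longer one exists.

6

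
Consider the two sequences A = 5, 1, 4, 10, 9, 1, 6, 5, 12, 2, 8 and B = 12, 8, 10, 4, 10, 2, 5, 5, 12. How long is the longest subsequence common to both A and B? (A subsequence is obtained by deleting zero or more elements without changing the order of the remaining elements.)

Backtracking the LCS table gives one alignment: 4 (A3,B4) → 10 (A4,B5) → 5 (A8,B8) → 12 (A9,B9).
So the longest common subsequence has length 4.

4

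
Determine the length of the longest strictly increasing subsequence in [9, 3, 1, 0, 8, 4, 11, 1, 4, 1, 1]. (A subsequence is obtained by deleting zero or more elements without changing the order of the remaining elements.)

3

Scanning left to right, the best length ending at each element is: 9→1, 3→1, 1→1, 0→1, 8→2, 4→2, 11→3, 1→2, 4→3, 1→2, 1→2.
So the longest increasing subsequence has length 3, e.g. 3, 8, 11.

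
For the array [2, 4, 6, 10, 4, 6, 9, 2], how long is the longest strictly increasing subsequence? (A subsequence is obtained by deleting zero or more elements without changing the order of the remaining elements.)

Let dp[i] be the longest increasing subsequence ending at position i. Then dp = [1, 2, 3, 4, 2, 3, 4, 1].
The maximum is 4; one witness is 2, 4, 6, 10 at positions 1,2,3,4.

4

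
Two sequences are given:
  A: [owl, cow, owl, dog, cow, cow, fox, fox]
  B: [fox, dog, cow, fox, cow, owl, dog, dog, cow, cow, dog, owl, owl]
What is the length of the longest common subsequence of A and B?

5

Backtracking the LCS table gives one alignment: cow (A2,B5) → owl (A3,B6) → dog (A4,B8) → cow (A5,B9) → cow (A6,B10).
So the longest common subsequence has length 5.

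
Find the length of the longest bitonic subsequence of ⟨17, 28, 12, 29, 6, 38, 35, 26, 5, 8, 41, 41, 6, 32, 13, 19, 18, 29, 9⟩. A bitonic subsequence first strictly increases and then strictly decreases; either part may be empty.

9

Let inc[i] be the LIS ending at i and dec[i] the longest strictly decreasing subsequence starting at i. inc = [1, 2, 1, 3, 1, 4, 4, 2, 1, 2, 5, 5, 2, 4, 3, 4, 4, 5, 3], dec = [4, 5, 3, 5, 2, 6, 5, 4, 1, 2, 5, 5, 1, 4, 2, 3, 2, 2, 1].
max_i inc[i]+dec[i]−1 = 9, with one witness 17, 28, 29, 38, 35, 32, 19, 18, 9.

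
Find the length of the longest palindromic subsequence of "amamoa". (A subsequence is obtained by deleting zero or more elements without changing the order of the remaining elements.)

One longest palindromic subsequence is amama (positions 1,2,3,4,6); it reads the same forward and backward, and the interval DP gives dp[1][6] = 5.

5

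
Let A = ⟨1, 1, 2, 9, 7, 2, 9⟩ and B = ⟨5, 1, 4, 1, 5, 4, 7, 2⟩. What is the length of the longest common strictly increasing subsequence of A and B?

For each value that appears in both, track the longest common increasing run ending there.
The best achievable length is 2; one witness is 1, 7 (A-positions 1,5, B-positions 2,7).

2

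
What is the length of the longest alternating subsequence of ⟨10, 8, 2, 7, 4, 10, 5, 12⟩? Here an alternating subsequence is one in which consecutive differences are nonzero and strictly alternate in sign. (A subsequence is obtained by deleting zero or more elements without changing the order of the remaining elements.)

Track the best alternating length ending on an up-step vs a down-step at each position: up/down = 1/1, 1/2, 1/2, 3/2, 3/4, 5/1, 5/6, 7/1.
The maximum over both is 7; one such subsequence is 10, 2, 7, 4, 10, 5, 12.

7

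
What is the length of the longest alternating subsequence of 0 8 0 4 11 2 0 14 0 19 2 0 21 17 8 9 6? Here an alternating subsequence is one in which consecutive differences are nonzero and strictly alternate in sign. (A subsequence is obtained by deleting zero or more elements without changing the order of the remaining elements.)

13

A longest alternating subsequence is 0, 8, 0, 4, 2, 14, 0, 19, 2, 21, 8, 9, 6 (positions 1,2,3,4,6,8,9,10,11,13,15,16,17); its 12 consecutive differences strictly alternate in sign, and length 13 is optimal.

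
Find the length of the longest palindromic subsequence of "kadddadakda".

One longest palindromic subsequence is kaddddak (positions 1,2,3,4,5,7,8,9); it reads the same forward and backward, and the interval DP gives dp[1][11] = 8.

8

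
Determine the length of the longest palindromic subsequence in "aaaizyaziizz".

6

Using dp[i][j] = 2 + dp[i+1][j−1] if the ends match, else max(dp[i+1][j], dp[i][j−1]):
dp[1][12] = 6. A witness is zziizz at positions 5,8,9,10,11,12.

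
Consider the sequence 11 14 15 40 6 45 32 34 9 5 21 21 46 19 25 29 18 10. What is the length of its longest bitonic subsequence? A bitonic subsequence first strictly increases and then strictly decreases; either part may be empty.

Let inc[i] be the LIS ending at i and dec[i] the longest strictly decreasing subsequence starting at i. inc = [1, 2, 3, 4, 1, 5, 4, 5, 2, 1, 4, 4, 6, 4, 5, 6, 4, 3], dec = [3, 3, 3, 6, 2, 6, 5, 5, 2, 1, 4, 4, 4, 3, 3, 3, 2, 1].
max_i inc[i]+dec[i]−1 = 10, with one witness 11, 14, 15, 40, 45, 34, 21, 19, 18, 10.

10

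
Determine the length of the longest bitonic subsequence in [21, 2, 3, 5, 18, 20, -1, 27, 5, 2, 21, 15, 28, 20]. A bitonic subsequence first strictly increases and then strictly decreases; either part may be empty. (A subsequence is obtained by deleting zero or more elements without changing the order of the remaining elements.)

8

One longest bitonic subsequence is 2, 3, 5, 18, 20, 27, 21, 20 (positions 2,3,4,5,6,8,11,14): it rises to 27 then falls. Length 8 is optimal.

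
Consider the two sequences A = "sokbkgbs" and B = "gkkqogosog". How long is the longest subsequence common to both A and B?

4

Backtracking the LCS table gives one alignment: k (A3,B2) → k (A5,B3) → g (A6,B6) → s (A8,B8).
So the longest common subsequence has length 4.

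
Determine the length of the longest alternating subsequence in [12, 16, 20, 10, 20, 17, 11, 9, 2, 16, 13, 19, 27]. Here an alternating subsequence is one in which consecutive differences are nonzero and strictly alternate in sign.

8

Track the best alternating length ending on an up-step vs a down-step at each position: up/down = 1/1, 2/1, 2/1, 1/3, 4/1, 4/5, 4/5, 1/5, 1/5, 6/5, 6/7, 8/5, 8/1.
The maximum over both is 8; one such subsequence is 12, 16, 10, 20, 11, 16, 13, 19.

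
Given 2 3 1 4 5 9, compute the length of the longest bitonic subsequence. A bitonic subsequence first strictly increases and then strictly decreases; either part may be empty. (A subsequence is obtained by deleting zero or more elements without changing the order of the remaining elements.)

One longest bitonic subsequence is 2, 3, 4, 5, 9 (positions 1,2,4,5,6): it rises to 9 then falls. Length 5 is optimal.

5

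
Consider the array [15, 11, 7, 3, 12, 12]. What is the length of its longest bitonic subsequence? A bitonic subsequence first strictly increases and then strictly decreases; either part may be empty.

4

Let inc[i] be the LIS ending at i and dec[i] the longest strictly decreasing subsequence starting at i. inc = [1, 1, 1, 1, 2, 2], dec = [4, 3, 2, 1, 1, 1].
max_i inc[i]+dec[i]−1 = 4, with one witness 15, 11, 7, 3.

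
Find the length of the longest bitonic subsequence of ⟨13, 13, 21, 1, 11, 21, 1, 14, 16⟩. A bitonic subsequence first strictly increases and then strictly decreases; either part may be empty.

4

One longest bitonic subsequence is 13, 21, 11, 1 (positions 1,3,5,7): it rises to 21 then falls. Length 4 is optimal.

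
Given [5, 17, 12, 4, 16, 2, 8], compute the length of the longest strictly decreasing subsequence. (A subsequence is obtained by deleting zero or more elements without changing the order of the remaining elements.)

Scanning left to right, the best length ending at each element is: 5→1, 17→1, 12→2, 4→3, 16→2, 2→4, 8→3.
So the longest decreasing subsequence has length 4, e.g. 17, 12, 4, 2.

4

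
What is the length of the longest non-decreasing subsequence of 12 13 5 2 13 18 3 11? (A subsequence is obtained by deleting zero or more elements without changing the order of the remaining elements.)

One longest non-decreasing subsequence is 12, 13, 13, 18 (positions 1,2,5,6), of length 4; no longer one exists.

4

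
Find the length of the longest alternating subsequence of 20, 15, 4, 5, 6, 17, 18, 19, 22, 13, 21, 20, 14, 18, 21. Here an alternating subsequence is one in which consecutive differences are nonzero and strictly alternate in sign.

A longest alternating subsequence is 20, 15, 17, 13, 21, 14, 18 (positions 1,2,6,10,11,13,14); its 6 consecutive differences strictly alternate in sign, and length 7 is optimal.

7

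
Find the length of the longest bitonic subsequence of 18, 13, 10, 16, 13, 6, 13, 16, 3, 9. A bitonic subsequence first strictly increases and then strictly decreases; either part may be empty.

5

One longest bitonic subsequence is 18, 16, 13, 6, 3 (positions 1,4,5,6,9): it rises to 18 then falls. Length 5 is optimal.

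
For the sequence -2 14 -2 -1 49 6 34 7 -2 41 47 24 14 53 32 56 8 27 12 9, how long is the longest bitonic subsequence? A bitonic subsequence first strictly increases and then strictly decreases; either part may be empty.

One longest bitonic subsequence is -2, -1, 6, 34, 41, 47, 53, 32, 27, 12, 9 (positions 1,4,6,7,10,11,14,15,18,19,20): it rises to 53 then falls. Length 11 is optimal.

11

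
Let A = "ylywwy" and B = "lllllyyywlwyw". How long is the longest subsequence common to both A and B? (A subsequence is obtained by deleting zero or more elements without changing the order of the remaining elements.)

Backtracking the LCS table gives one alignment: y (A1,B7) → y (A3,B8) → w (A4,B9) → w (A5,B11) → y (A6,B12).
So the longest common subsequence has length 5.

5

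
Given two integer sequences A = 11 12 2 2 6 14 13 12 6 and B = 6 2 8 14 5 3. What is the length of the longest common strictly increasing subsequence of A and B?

For each value that appears in both, track the longest common increasing run ending there.
The best achievable length is 2; one witness is 6, 14 (A-positions 5,6, B-positions 1,4).

2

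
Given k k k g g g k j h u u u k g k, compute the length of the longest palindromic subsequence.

9

One longest palindromic subsequence is kgkuuukgk (positions 1,4,7,10,11,12,13,14,15); it reads the same forward and backward, and the interval DP gives dp[1][15] = 9.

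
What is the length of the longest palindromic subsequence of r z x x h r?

4

Using dp[i][j] = 2 + dp[i+1][j−1] if the ends match, else max(dp[i+1][j], dp[i][j−1]):
dp[1][6] = 4. A witness is rxxr at positions 1,3,4,6.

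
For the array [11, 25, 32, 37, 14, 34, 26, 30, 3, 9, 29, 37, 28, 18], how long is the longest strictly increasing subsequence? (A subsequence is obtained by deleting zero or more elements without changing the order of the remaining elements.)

5

One longest increasing subsequence is 11, 25, 32, 34, 37 (positions 1,2,3,6,12), of length 5; no longer one exists.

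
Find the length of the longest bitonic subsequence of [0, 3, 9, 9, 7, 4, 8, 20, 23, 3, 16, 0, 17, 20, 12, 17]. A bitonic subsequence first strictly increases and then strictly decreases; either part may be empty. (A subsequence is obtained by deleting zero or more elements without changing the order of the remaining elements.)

One longest bitonic subsequence is 0, 3, 7, 8, 20, 23, 20, 17 (positions 1,2,5,7,8,9,14,16): it rises to 23 then falls. Length 8 is optimal.

8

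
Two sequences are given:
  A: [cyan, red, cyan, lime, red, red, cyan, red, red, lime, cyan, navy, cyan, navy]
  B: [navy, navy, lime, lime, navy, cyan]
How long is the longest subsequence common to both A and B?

Backtracking the LCS table gives one alignment: lime (A4,B3) → lime (A10,B4) → navy (A12,B5) → cyan (A13,B6).
So the longest common subsequence has length 4.

4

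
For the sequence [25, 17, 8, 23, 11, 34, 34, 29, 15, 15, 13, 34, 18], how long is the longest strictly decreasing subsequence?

One longest decreasing subsequence is 25, 17, 15, 13 (positions 1,2,9,11), of length 4; no longer one exists.

4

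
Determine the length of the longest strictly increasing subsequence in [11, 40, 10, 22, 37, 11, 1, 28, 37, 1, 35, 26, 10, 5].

4

Scanning left to right, the best length ending at each element is: 11→1, 40→2, 10→1, 22→2, 37→3, 11→2, 1→1, 28→3, 37→4, 1→1, 35→4, 26→3, 10→2, 5→2.
So the longest increasing subsequence has length 4, e.g. 11, 22, 28, 37.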